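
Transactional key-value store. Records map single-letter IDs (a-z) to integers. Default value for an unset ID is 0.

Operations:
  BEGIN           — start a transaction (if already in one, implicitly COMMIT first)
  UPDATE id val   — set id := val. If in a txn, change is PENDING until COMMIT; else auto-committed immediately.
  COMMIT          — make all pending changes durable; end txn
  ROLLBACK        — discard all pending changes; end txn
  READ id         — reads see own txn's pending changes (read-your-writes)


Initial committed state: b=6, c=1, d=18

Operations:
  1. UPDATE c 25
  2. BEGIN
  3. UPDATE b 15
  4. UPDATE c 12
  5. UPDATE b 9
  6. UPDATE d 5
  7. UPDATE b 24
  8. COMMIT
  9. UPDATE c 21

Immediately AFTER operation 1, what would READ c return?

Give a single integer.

Initial committed: {b=6, c=1, d=18}
Op 1: UPDATE c=25 (auto-commit; committed c=25)
After op 1: visible(c) = 25 (pending={}, committed={b=6, c=25, d=18})

Answer: 25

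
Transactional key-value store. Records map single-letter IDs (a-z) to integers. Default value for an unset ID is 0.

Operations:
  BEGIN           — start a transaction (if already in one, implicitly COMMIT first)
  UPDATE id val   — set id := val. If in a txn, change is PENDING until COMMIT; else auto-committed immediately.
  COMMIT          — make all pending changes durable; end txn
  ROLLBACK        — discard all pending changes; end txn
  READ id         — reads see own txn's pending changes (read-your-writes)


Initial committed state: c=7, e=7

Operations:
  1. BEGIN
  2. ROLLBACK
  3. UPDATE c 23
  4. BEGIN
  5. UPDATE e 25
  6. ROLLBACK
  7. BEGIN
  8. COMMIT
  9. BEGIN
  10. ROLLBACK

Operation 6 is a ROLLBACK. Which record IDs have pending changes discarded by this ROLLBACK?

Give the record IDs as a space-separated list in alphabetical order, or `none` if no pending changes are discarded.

Answer: e

Derivation:
Initial committed: {c=7, e=7}
Op 1: BEGIN: in_txn=True, pending={}
Op 2: ROLLBACK: discarded pending []; in_txn=False
Op 3: UPDATE c=23 (auto-commit; committed c=23)
Op 4: BEGIN: in_txn=True, pending={}
Op 5: UPDATE e=25 (pending; pending now {e=25})
Op 6: ROLLBACK: discarded pending ['e']; in_txn=False
Op 7: BEGIN: in_txn=True, pending={}
Op 8: COMMIT: merged [] into committed; committed now {c=23, e=7}
Op 9: BEGIN: in_txn=True, pending={}
Op 10: ROLLBACK: discarded pending []; in_txn=False
ROLLBACK at op 6 discards: ['e']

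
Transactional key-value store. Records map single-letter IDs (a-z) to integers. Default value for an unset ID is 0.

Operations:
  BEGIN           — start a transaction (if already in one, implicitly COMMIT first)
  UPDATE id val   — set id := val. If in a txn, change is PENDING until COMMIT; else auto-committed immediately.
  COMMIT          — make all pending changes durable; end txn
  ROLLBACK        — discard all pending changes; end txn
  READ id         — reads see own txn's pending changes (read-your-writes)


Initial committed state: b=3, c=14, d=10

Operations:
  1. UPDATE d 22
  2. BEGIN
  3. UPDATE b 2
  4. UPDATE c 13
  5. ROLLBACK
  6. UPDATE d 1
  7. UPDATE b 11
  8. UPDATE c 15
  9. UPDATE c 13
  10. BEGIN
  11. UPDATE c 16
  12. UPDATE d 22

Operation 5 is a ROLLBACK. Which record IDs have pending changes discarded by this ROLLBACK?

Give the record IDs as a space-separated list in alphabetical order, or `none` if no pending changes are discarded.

Initial committed: {b=3, c=14, d=10}
Op 1: UPDATE d=22 (auto-commit; committed d=22)
Op 2: BEGIN: in_txn=True, pending={}
Op 3: UPDATE b=2 (pending; pending now {b=2})
Op 4: UPDATE c=13 (pending; pending now {b=2, c=13})
Op 5: ROLLBACK: discarded pending ['b', 'c']; in_txn=False
Op 6: UPDATE d=1 (auto-commit; committed d=1)
Op 7: UPDATE b=11 (auto-commit; committed b=11)
Op 8: UPDATE c=15 (auto-commit; committed c=15)
Op 9: UPDATE c=13 (auto-commit; committed c=13)
Op 10: BEGIN: in_txn=True, pending={}
Op 11: UPDATE c=16 (pending; pending now {c=16})
Op 12: UPDATE d=22 (pending; pending now {c=16, d=22})
ROLLBACK at op 5 discards: ['b', 'c']

Answer: b c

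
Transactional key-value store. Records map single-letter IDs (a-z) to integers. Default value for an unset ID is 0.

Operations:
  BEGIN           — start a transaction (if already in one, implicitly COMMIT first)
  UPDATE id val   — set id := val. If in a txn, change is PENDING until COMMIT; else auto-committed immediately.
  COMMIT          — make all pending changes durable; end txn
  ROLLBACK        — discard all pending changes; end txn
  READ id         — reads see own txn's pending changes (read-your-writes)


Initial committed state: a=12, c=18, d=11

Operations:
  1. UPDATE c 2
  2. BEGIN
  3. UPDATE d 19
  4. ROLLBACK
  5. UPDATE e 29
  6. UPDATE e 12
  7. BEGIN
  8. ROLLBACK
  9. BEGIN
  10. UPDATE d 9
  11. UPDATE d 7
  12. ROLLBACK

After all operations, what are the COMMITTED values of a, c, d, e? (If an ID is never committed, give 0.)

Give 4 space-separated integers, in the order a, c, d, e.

Answer: 12 2 11 12

Derivation:
Initial committed: {a=12, c=18, d=11}
Op 1: UPDATE c=2 (auto-commit; committed c=2)
Op 2: BEGIN: in_txn=True, pending={}
Op 3: UPDATE d=19 (pending; pending now {d=19})
Op 4: ROLLBACK: discarded pending ['d']; in_txn=False
Op 5: UPDATE e=29 (auto-commit; committed e=29)
Op 6: UPDATE e=12 (auto-commit; committed e=12)
Op 7: BEGIN: in_txn=True, pending={}
Op 8: ROLLBACK: discarded pending []; in_txn=False
Op 9: BEGIN: in_txn=True, pending={}
Op 10: UPDATE d=9 (pending; pending now {d=9})
Op 11: UPDATE d=7 (pending; pending now {d=7})
Op 12: ROLLBACK: discarded pending ['d']; in_txn=False
Final committed: {a=12, c=2, d=11, e=12}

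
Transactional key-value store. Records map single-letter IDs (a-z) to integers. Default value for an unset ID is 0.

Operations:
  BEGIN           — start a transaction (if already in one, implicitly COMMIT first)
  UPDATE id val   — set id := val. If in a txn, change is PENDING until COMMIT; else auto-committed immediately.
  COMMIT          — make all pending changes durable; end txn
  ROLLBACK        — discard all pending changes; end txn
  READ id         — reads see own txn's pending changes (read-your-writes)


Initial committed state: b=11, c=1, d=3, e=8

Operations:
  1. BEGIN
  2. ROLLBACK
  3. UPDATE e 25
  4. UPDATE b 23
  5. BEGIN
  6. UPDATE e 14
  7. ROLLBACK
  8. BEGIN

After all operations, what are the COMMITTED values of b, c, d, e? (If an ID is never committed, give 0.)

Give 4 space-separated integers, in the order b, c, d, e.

Initial committed: {b=11, c=1, d=3, e=8}
Op 1: BEGIN: in_txn=True, pending={}
Op 2: ROLLBACK: discarded pending []; in_txn=False
Op 3: UPDATE e=25 (auto-commit; committed e=25)
Op 4: UPDATE b=23 (auto-commit; committed b=23)
Op 5: BEGIN: in_txn=True, pending={}
Op 6: UPDATE e=14 (pending; pending now {e=14})
Op 7: ROLLBACK: discarded pending ['e']; in_txn=False
Op 8: BEGIN: in_txn=True, pending={}
Final committed: {b=23, c=1, d=3, e=25}

Answer: 23 1 3 25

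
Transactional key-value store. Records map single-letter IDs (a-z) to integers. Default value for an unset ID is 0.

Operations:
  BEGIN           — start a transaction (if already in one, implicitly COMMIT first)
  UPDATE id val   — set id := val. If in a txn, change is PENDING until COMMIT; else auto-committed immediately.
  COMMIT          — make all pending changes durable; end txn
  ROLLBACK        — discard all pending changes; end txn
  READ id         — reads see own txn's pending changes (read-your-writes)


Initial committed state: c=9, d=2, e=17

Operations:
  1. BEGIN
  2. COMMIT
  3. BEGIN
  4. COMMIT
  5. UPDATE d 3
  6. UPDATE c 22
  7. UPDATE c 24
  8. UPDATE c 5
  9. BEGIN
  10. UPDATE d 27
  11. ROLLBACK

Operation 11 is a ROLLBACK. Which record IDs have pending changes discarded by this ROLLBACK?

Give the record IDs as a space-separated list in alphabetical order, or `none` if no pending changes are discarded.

Answer: d

Derivation:
Initial committed: {c=9, d=2, e=17}
Op 1: BEGIN: in_txn=True, pending={}
Op 2: COMMIT: merged [] into committed; committed now {c=9, d=2, e=17}
Op 3: BEGIN: in_txn=True, pending={}
Op 4: COMMIT: merged [] into committed; committed now {c=9, d=2, e=17}
Op 5: UPDATE d=3 (auto-commit; committed d=3)
Op 6: UPDATE c=22 (auto-commit; committed c=22)
Op 7: UPDATE c=24 (auto-commit; committed c=24)
Op 8: UPDATE c=5 (auto-commit; committed c=5)
Op 9: BEGIN: in_txn=True, pending={}
Op 10: UPDATE d=27 (pending; pending now {d=27})
Op 11: ROLLBACK: discarded pending ['d']; in_txn=False
ROLLBACK at op 11 discards: ['d']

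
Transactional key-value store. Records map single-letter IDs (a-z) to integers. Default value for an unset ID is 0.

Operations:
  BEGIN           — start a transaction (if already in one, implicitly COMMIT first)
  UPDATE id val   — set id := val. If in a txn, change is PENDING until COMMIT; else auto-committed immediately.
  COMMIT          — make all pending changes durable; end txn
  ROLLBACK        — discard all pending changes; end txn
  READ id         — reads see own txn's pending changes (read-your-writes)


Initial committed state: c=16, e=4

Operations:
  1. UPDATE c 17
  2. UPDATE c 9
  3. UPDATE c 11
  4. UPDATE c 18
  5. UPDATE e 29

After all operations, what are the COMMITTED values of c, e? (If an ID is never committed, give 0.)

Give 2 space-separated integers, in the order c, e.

Answer: 18 29

Derivation:
Initial committed: {c=16, e=4}
Op 1: UPDATE c=17 (auto-commit; committed c=17)
Op 2: UPDATE c=9 (auto-commit; committed c=9)
Op 3: UPDATE c=11 (auto-commit; committed c=11)
Op 4: UPDATE c=18 (auto-commit; committed c=18)
Op 5: UPDATE e=29 (auto-commit; committed e=29)
Final committed: {c=18, e=29}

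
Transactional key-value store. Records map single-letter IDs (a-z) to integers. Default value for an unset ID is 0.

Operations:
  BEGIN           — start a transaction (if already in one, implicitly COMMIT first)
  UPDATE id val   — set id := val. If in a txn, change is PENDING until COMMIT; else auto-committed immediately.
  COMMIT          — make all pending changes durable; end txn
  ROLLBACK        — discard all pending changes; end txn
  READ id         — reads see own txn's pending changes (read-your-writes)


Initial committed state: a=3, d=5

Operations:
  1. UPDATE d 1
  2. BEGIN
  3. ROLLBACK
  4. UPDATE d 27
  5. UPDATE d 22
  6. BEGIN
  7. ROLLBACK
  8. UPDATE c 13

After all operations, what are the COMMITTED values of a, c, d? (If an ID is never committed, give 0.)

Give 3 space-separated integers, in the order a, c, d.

Initial committed: {a=3, d=5}
Op 1: UPDATE d=1 (auto-commit; committed d=1)
Op 2: BEGIN: in_txn=True, pending={}
Op 3: ROLLBACK: discarded pending []; in_txn=False
Op 4: UPDATE d=27 (auto-commit; committed d=27)
Op 5: UPDATE d=22 (auto-commit; committed d=22)
Op 6: BEGIN: in_txn=True, pending={}
Op 7: ROLLBACK: discarded pending []; in_txn=False
Op 8: UPDATE c=13 (auto-commit; committed c=13)
Final committed: {a=3, c=13, d=22}

Answer: 3 13 22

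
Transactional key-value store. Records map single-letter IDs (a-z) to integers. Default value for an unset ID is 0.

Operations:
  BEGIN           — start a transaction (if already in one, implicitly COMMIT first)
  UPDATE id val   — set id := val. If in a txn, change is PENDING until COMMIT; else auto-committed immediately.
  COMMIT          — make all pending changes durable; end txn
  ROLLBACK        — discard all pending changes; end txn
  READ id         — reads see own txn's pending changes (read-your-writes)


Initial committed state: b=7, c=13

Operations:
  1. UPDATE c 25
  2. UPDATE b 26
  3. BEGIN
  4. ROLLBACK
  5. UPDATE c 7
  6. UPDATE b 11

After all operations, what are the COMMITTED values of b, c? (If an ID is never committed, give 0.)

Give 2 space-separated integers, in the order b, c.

Initial committed: {b=7, c=13}
Op 1: UPDATE c=25 (auto-commit; committed c=25)
Op 2: UPDATE b=26 (auto-commit; committed b=26)
Op 3: BEGIN: in_txn=True, pending={}
Op 4: ROLLBACK: discarded pending []; in_txn=False
Op 5: UPDATE c=7 (auto-commit; committed c=7)
Op 6: UPDATE b=11 (auto-commit; committed b=11)
Final committed: {b=11, c=7}

Answer: 11 7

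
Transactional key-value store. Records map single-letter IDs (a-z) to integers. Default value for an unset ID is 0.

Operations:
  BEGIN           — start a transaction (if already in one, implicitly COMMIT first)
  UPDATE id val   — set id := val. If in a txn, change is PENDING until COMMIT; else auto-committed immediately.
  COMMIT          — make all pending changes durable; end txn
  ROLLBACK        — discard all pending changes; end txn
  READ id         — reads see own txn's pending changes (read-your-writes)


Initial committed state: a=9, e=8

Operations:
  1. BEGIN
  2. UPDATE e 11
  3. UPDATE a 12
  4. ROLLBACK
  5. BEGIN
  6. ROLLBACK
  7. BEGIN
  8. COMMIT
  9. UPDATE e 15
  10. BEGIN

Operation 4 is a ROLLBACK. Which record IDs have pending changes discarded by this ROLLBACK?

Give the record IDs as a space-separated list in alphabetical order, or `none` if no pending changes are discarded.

Answer: a e

Derivation:
Initial committed: {a=9, e=8}
Op 1: BEGIN: in_txn=True, pending={}
Op 2: UPDATE e=11 (pending; pending now {e=11})
Op 3: UPDATE a=12 (pending; pending now {a=12, e=11})
Op 4: ROLLBACK: discarded pending ['a', 'e']; in_txn=False
Op 5: BEGIN: in_txn=True, pending={}
Op 6: ROLLBACK: discarded pending []; in_txn=False
Op 7: BEGIN: in_txn=True, pending={}
Op 8: COMMIT: merged [] into committed; committed now {a=9, e=8}
Op 9: UPDATE e=15 (auto-commit; committed e=15)
Op 10: BEGIN: in_txn=True, pending={}
ROLLBACK at op 4 discards: ['a', 'e']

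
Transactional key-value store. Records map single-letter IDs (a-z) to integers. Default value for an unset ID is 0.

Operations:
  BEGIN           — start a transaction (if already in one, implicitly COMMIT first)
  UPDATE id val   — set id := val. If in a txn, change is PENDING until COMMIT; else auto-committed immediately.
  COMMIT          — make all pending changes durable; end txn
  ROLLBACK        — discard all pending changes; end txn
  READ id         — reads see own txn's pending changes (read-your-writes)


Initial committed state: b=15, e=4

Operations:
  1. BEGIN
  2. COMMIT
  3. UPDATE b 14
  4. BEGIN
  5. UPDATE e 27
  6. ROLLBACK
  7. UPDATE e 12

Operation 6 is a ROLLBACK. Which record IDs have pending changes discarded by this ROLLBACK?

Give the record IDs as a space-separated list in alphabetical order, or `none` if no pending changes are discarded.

Answer: e

Derivation:
Initial committed: {b=15, e=4}
Op 1: BEGIN: in_txn=True, pending={}
Op 2: COMMIT: merged [] into committed; committed now {b=15, e=4}
Op 3: UPDATE b=14 (auto-commit; committed b=14)
Op 4: BEGIN: in_txn=True, pending={}
Op 5: UPDATE e=27 (pending; pending now {e=27})
Op 6: ROLLBACK: discarded pending ['e']; in_txn=False
Op 7: UPDATE e=12 (auto-commit; committed e=12)
ROLLBACK at op 6 discards: ['e']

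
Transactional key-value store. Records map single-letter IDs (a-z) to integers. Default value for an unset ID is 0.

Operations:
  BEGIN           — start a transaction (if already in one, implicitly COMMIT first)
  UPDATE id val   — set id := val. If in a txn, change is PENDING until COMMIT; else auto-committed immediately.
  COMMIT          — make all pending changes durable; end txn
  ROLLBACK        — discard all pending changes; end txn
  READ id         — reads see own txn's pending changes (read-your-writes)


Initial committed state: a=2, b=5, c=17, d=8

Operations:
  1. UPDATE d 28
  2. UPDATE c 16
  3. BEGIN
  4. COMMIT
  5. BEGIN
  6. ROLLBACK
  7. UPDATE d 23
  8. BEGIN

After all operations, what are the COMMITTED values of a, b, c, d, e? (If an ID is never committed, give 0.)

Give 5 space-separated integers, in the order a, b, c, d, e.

Initial committed: {a=2, b=5, c=17, d=8}
Op 1: UPDATE d=28 (auto-commit; committed d=28)
Op 2: UPDATE c=16 (auto-commit; committed c=16)
Op 3: BEGIN: in_txn=True, pending={}
Op 4: COMMIT: merged [] into committed; committed now {a=2, b=5, c=16, d=28}
Op 5: BEGIN: in_txn=True, pending={}
Op 6: ROLLBACK: discarded pending []; in_txn=False
Op 7: UPDATE d=23 (auto-commit; committed d=23)
Op 8: BEGIN: in_txn=True, pending={}
Final committed: {a=2, b=5, c=16, d=23}

Answer: 2 5 16 23 0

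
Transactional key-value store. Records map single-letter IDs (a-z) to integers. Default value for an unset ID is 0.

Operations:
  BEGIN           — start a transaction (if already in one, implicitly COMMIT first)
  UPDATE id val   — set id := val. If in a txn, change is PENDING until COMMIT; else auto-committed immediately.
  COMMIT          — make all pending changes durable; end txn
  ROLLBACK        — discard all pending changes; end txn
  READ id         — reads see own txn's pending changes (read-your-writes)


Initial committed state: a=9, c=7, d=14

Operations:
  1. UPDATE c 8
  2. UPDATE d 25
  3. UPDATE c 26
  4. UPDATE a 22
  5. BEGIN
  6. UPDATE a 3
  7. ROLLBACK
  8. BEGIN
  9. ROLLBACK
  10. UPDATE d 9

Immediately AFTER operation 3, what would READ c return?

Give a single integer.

Answer: 26

Derivation:
Initial committed: {a=9, c=7, d=14}
Op 1: UPDATE c=8 (auto-commit; committed c=8)
Op 2: UPDATE d=25 (auto-commit; committed d=25)
Op 3: UPDATE c=26 (auto-commit; committed c=26)
After op 3: visible(c) = 26 (pending={}, committed={a=9, c=26, d=25})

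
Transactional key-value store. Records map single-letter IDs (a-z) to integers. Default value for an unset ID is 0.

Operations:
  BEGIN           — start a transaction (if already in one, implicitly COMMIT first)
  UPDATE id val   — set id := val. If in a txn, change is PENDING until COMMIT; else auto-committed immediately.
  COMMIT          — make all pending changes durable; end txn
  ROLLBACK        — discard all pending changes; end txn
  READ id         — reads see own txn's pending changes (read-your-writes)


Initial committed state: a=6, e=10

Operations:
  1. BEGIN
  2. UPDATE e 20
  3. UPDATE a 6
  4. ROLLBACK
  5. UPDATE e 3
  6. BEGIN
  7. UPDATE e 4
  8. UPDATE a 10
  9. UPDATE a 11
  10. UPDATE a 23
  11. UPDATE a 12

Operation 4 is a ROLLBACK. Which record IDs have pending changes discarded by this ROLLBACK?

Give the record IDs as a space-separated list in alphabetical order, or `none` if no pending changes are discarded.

Initial committed: {a=6, e=10}
Op 1: BEGIN: in_txn=True, pending={}
Op 2: UPDATE e=20 (pending; pending now {e=20})
Op 3: UPDATE a=6 (pending; pending now {a=6, e=20})
Op 4: ROLLBACK: discarded pending ['a', 'e']; in_txn=False
Op 5: UPDATE e=3 (auto-commit; committed e=3)
Op 6: BEGIN: in_txn=True, pending={}
Op 7: UPDATE e=4 (pending; pending now {e=4})
Op 8: UPDATE a=10 (pending; pending now {a=10, e=4})
Op 9: UPDATE a=11 (pending; pending now {a=11, e=4})
Op 10: UPDATE a=23 (pending; pending now {a=23, e=4})
Op 11: UPDATE a=12 (pending; pending now {a=12, e=4})
ROLLBACK at op 4 discards: ['a', 'e']

Answer: a e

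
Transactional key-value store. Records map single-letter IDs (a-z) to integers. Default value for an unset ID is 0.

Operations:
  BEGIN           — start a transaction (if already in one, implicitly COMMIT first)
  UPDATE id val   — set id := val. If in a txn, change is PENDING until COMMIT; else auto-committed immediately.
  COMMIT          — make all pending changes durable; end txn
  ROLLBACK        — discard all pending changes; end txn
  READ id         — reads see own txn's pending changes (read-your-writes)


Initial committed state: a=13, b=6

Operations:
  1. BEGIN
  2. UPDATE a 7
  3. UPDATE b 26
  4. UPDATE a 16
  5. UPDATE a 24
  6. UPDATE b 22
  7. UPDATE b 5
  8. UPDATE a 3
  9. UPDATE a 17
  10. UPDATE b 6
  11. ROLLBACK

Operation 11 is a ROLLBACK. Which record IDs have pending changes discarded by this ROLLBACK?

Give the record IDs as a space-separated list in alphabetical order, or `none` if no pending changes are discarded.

Answer: a b

Derivation:
Initial committed: {a=13, b=6}
Op 1: BEGIN: in_txn=True, pending={}
Op 2: UPDATE a=7 (pending; pending now {a=7})
Op 3: UPDATE b=26 (pending; pending now {a=7, b=26})
Op 4: UPDATE a=16 (pending; pending now {a=16, b=26})
Op 5: UPDATE a=24 (pending; pending now {a=24, b=26})
Op 6: UPDATE b=22 (pending; pending now {a=24, b=22})
Op 7: UPDATE b=5 (pending; pending now {a=24, b=5})
Op 8: UPDATE a=3 (pending; pending now {a=3, b=5})
Op 9: UPDATE a=17 (pending; pending now {a=17, b=5})
Op 10: UPDATE b=6 (pending; pending now {a=17, b=6})
Op 11: ROLLBACK: discarded pending ['a', 'b']; in_txn=False
ROLLBACK at op 11 discards: ['a', 'b']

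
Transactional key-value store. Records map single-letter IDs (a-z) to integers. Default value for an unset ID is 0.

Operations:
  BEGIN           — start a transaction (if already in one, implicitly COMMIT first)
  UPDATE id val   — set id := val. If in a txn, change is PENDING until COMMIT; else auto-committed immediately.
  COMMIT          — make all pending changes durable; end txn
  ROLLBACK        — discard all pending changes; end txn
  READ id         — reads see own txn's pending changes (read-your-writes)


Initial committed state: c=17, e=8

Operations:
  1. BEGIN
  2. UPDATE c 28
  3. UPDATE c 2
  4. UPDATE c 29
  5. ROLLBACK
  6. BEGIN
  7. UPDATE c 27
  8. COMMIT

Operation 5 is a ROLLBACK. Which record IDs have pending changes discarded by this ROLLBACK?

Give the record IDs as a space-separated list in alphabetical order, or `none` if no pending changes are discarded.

Initial committed: {c=17, e=8}
Op 1: BEGIN: in_txn=True, pending={}
Op 2: UPDATE c=28 (pending; pending now {c=28})
Op 3: UPDATE c=2 (pending; pending now {c=2})
Op 4: UPDATE c=29 (pending; pending now {c=29})
Op 5: ROLLBACK: discarded pending ['c']; in_txn=False
Op 6: BEGIN: in_txn=True, pending={}
Op 7: UPDATE c=27 (pending; pending now {c=27})
Op 8: COMMIT: merged ['c'] into committed; committed now {c=27, e=8}
ROLLBACK at op 5 discards: ['c']

Answer: c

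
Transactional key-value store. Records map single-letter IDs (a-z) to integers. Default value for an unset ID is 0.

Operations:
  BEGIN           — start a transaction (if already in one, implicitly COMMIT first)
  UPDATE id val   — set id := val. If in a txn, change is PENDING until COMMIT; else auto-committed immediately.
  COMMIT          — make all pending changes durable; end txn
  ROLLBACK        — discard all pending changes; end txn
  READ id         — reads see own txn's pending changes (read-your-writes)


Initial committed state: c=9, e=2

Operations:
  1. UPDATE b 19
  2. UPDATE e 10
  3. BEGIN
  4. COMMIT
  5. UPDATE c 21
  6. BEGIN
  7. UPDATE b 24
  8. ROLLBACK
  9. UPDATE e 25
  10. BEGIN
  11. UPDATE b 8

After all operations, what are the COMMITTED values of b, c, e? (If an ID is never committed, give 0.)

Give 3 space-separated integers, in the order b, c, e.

Initial committed: {c=9, e=2}
Op 1: UPDATE b=19 (auto-commit; committed b=19)
Op 2: UPDATE e=10 (auto-commit; committed e=10)
Op 3: BEGIN: in_txn=True, pending={}
Op 4: COMMIT: merged [] into committed; committed now {b=19, c=9, e=10}
Op 5: UPDATE c=21 (auto-commit; committed c=21)
Op 6: BEGIN: in_txn=True, pending={}
Op 7: UPDATE b=24 (pending; pending now {b=24})
Op 8: ROLLBACK: discarded pending ['b']; in_txn=False
Op 9: UPDATE e=25 (auto-commit; committed e=25)
Op 10: BEGIN: in_txn=True, pending={}
Op 11: UPDATE b=8 (pending; pending now {b=8})
Final committed: {b=19, c=21, e=25}

Answer: 19 21 25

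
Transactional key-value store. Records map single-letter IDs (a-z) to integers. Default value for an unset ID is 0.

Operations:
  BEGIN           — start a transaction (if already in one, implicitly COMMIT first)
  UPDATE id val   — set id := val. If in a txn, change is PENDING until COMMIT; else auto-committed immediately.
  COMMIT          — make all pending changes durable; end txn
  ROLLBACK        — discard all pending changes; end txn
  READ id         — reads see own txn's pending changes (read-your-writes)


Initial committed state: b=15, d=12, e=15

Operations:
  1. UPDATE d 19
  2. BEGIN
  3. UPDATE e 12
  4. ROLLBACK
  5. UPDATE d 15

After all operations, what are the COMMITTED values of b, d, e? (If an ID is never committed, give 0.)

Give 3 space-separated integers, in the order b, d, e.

Answer: 15 15 15

Derivation:
Initial committed: {b=15, d=12, e=15}
Op 1: UPDATE d=19 (auto-commit; committed d=19)
Op 2: BEGIN: in_txn=True, pending={}
Op 3: UPDATE e=12 (pending; pending now {e=12})
Op 4: ROLLBACK: discarded pending ['e']; in_txn=False
Op 5: UPDATE d=15 (auto-commit; committed d=15)
Final committed: {b=15, d=15, e=15}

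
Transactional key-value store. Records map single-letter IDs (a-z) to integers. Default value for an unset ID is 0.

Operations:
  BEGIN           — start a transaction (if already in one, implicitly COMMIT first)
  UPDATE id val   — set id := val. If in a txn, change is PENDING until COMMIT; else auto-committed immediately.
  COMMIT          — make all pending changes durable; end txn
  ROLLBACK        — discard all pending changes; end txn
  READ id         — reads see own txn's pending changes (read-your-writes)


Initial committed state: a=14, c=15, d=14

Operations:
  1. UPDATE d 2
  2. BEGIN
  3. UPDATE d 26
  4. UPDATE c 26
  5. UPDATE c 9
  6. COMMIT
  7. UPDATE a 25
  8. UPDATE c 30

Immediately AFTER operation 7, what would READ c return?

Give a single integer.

Answer: 9

Derivation:
Initial committed: {a=14, c=15, d=14}
Op 1: UPDATE d=2 (auto-commit; committed d=2)
Op 2: BEGIN: in_txn=True, pending={}
Op 3: UPDATE d=26 (pending; pending now {d=26})
Op 4: UPDATE c=26 (pending; pending now {c=26, d=26})
Op 5: UPDATE c=9 (pending; pending now {c=9, d=26})
Op 6: COMMIT: merged ['c', 'd'] into committed; committed now {a=14, c=9, d=26}
Op 7: UPDATE a=25 (auto-commit; committed a=25)
After op 7: visible(c) = 9 (pending={}, committed={a=25, c=9, d=26})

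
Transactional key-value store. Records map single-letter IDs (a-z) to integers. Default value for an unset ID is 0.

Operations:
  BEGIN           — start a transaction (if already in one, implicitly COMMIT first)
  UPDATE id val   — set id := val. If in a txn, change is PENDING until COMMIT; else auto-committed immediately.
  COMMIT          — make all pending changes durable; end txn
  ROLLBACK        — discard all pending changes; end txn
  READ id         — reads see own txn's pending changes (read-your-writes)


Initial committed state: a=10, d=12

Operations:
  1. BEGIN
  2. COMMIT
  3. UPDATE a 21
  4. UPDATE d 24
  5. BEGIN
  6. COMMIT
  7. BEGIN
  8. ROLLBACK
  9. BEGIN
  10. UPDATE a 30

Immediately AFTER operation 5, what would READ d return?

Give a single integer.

Initial committed: {a=10, d=12}
Op 1: BEGIN: in_txn=True, pending={}
Op 2: COMMIT: merged [] into committed; committed now {a=10, d=12}
Op 3: UPDATE a=21 (auto-commit; committed a=21)
Op 4: UPDATE d=24 (auto-commit; committed d=24)
Op 5: BEGIN: in_txn=True, pending={}
After op 5: visible(d) = 24 (pending={}, committed={a=21, d=24})

Answer: 24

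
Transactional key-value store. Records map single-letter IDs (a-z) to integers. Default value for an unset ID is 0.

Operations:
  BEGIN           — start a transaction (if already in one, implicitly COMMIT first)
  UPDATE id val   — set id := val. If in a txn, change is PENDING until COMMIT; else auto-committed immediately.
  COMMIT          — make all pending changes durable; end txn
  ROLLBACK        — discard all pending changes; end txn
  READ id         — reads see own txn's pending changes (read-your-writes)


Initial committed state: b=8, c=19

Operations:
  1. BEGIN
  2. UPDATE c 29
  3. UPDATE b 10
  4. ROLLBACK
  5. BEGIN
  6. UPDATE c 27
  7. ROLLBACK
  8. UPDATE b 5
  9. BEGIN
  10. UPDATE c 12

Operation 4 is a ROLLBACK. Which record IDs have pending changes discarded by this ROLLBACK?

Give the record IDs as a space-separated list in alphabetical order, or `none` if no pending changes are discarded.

Initial committed: {b=8, c=19}
Op 1: BEGIN: in_txn=True, pending={}
Op 2: UPDATE c=29 (pending; pending now {c=29})
Op 3: UPDATE b=10 (pending; pending now {b=10, c=29})
Op 4: ROLLBACK: discarded pending ['b', 'c']; in_txn=False
Op 5: BEGIN: in_txn=True, pending={}
Op 6: UPDATE c=27 (pending; pending now {c=27})
Op 7: ROLLBACK: discarded pending ['c']; in_txn=False
Op 8: UPDATE b=5 (auto-commit; committed b=5)
Op 9: BEGIN: in_txn=True, pending={}
Op 10: UPDATE c=12 (pending; pending now {c=12})
ROLLBACK at op 4 discards: ['b', 'c']

Answer: b c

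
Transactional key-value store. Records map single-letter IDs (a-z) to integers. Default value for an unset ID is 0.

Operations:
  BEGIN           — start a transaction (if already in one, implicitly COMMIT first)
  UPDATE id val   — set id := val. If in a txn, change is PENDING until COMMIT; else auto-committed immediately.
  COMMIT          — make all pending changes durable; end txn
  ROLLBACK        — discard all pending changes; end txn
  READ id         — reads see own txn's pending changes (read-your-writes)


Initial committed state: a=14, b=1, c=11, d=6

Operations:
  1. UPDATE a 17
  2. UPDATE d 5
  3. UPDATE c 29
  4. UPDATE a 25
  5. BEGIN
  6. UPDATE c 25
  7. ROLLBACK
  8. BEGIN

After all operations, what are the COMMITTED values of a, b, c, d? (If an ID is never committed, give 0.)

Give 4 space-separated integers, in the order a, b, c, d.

Answer: 25 1 29 5

Derivation:
Initial committed: {a=14, b=1, c=11, d=6}
Op 1: UPDATE a=17 (auto-commit; committed a=17)
Op 2: UPDATE d=5 (auto-commit; committed d=5)
Op 3: UPDATE c=29 (auto-commit; committed c=29)
Op 4: UPDATE a=25 (auto-commit; committed a=25)
Op 5: BEGIN: in_txn=True, pending={}
Op 6: UPDATE c=25 (pending; pending now {c=25})
Op 7: ROLLBACK: discarded pending ['c']; in_txn=False
Op 8: BEGIN: in_txn=True, pending={}
Final committed: {a=25, b=1, c=29, d=5}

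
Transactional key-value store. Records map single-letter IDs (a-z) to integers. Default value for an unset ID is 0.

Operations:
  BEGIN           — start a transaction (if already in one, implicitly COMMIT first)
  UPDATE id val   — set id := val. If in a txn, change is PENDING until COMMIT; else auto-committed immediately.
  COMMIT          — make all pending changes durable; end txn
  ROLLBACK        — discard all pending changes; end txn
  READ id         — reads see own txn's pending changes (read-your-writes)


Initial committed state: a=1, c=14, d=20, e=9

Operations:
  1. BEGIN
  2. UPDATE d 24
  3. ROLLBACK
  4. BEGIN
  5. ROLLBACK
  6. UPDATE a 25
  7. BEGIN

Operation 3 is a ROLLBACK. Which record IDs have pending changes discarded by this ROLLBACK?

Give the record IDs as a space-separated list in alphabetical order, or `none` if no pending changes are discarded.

Answer: d

Derivation:
Initial committed: {a=1, c=14, d=20, e=9}
Op 1: BEGIN: in_txn=True, pending={}
Op 2: UPDATE d=24 (pending; pending now {d=24})
Op 3: ROLLBACK: discarded pending ['d']; in_txn=False
Op 4: BEGIN: in_txn=True, pending={}
Op 5: ROLLBACK: discarded pending []; in_txn=False
Op 6: UPDATE a=25 (auto-commit; committed a=25)
Op 7: BEGIN: in_txn=True, pending={}
ROLLBACK at op 3 discards: ['d']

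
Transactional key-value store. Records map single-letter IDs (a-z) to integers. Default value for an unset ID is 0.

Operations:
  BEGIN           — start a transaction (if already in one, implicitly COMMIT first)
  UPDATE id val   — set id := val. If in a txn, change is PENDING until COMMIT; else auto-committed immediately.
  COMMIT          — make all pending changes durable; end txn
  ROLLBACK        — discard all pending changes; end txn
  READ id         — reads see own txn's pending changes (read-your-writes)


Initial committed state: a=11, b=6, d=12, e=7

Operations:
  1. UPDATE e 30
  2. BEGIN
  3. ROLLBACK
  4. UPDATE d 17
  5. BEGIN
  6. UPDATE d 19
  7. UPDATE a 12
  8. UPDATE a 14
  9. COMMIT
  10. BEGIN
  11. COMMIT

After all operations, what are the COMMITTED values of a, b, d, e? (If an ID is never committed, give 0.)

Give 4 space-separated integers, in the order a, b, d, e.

Answer: 14 6 19 30

Derivation:
Initial committed: {a=11, b=6, d=12, e=7}
Op 1: UPDATE e=30 (auto-commit; committed e=30)
Op 2: BEGIN: in_txn=True, pending={}
Op 3: ROLLBACK: discarded pending []; in_txn=False
Op 4: UPDATE d=17 (auto-commit; committed d=17)
Op 5: BEGIN: in_txn=True, pending={}
Op 6: UPDATE d=19 (pending; pending now {d=19})
Op 7: UPDATE a=12 (pending; pending now {a=12, d=19})
Op 8: UPDATE a=14 (pending; pending now {a=14, d=19})
Op 9: COMMIT: merged ['a', 'd'] into committed; committed now {a=14, b=6, d=19, e=30}
Op 10: BEGIN: in_txn=True, pending={}
Op 11: COMMIT: merged [] into committed; committed now {a=14, b=6, d=19, e=30}
Final committed: {a=14, b=6, d=19, e=30}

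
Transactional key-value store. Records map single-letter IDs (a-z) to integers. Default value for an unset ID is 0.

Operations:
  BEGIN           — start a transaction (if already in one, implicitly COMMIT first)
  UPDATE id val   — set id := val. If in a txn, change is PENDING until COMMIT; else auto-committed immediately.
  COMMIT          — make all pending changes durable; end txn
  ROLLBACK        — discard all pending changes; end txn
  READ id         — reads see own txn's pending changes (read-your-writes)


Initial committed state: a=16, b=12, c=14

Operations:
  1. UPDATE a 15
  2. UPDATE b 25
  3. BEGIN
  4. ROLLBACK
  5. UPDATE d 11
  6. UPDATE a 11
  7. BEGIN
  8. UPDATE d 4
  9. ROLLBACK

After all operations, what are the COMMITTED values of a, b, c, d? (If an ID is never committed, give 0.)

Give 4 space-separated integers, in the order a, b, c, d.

Answer: 11 25 14 11

Derivation:
Initial committed: {a=16, b=12, c=14}
Op 1: UPDATE a=15 (auto-commit; committed a=15)
Op 2: UPDATE b=25 (auto-commit; committed b=25)
Op 3: BEGIN: in_txn=True, pending={}
Op 4: ROLLBACK: discarded pending []; in_txn=False
Op 5: UPDATE d=11 (auto-commit; committed d=11)
Op 6: UPDATE a=11 (auto-commit; committed a=11)
Op 7: BEGIN: in_txn=True, pending={}
Op 8: UPDATE d=4 (pending; pending now {d=4})
Op 9: ROLLBACK: discarded pending ['d']; in_txn=False
Final committed: {a=11, b=25, c=14, d=11}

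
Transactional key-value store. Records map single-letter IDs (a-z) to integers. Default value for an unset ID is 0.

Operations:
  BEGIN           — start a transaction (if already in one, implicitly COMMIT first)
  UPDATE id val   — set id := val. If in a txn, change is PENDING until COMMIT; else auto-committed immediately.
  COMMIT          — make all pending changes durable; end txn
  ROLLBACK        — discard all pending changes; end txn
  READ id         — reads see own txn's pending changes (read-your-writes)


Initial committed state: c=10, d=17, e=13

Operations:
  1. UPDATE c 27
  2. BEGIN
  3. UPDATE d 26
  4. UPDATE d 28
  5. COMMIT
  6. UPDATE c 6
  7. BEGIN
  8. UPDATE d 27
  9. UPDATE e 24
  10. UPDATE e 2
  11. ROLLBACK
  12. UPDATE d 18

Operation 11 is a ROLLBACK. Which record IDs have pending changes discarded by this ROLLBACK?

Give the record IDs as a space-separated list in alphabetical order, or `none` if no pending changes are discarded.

Initial committed: {c=10, d=17, e=13}
Op 1: UPDATE c=27 (auto-commit; committed c=27)
Op 2: BEGIN: in_txn=True, pending={}
Op 3: UPDATE d=26 (pending; pending now {d=26})
Op 4: UPDATE d=28 (pending; pending now {d=28})
Op 5: COMMIT: merged ['d'] into committed; committed now {c=27, d=28, e=13}
Op 6: UPDATE c=6 (auto-commit; committed c=6)
Op 7: BEGIN: in_txn=True, pending={}
Op 8: UPDATE d=27 (pending; pending now {d=27})
Op 9: UPDATE e=24 (pending; pending now {d=27, e=24})
Op 10: UPDATE e=2 (pending; pending now {d=27, e=2})
Op 11: ROLLBACK: discarded pending ['d', 'e']; in_txn=False
Op 12: UPDATE d=18 (auto-commit; committed d=18)
ROLLBACK at op 11 discards: ['d', 'e']

Answer: d e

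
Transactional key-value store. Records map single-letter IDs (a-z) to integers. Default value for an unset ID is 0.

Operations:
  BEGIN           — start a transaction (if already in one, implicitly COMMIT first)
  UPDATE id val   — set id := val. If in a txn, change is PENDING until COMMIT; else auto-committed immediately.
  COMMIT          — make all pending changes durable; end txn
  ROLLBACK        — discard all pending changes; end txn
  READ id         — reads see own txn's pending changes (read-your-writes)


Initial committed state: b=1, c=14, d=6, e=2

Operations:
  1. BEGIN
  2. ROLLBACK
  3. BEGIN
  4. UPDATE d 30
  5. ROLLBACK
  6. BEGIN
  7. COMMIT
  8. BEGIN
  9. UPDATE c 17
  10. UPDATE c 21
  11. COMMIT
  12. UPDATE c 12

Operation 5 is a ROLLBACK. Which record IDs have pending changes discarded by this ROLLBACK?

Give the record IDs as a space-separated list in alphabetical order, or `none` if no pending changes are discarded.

Initial committed: {b=1, c=14, d=6, e=2}
Op 1: BEGIN: in_txn=True, pending={}
Op 2: ROLLBACK: discarded pending []; in_txn=False
Op 3: BEGIN: in_txn=True, pending={}
Op 4: UPDATE d=30 (pending; pending now {d=30})
Op 5: ROLLBACK: discarded pending ['d']; in_txn=False
Op 6: BEGIN: in_txn=True, pending={}
Op 7: COMMIT: merged [] into committed; committed now {b=1, c=14, d=6, e=2}
Op 8: BEGIN: in_txn=True, pending={}
Op 9: UPDATE c=17 (pending; pending now {c=17})
Op 10: UPDATE c=21 (pending; pending now {c=21})
Op 11: COMMIT: merged ['c'] into committed; committed now {b=1, c=21, d=6, e=2}
Op 12: UPDATE c=12 (auto-commit; committed c=12)
ROLLBACK at op 5 discards: ['d']

Answer: d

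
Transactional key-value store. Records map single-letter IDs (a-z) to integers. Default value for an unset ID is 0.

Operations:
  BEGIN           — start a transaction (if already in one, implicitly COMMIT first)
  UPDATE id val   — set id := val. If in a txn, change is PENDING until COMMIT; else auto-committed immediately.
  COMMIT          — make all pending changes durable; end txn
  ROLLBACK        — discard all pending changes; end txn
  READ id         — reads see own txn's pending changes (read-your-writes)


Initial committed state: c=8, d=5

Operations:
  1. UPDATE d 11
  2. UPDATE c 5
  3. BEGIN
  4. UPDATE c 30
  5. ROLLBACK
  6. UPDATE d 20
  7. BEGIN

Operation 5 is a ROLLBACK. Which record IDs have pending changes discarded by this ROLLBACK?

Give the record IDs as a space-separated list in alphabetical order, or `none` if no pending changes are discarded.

Initial committed: {c=8, d=5}
Op 1: UPDATE d=11 (auto-commit; committed d=11)
Op 2: UPDATE c=5 (auto-commit; committed c=5)
Op 3: BEGIN: in_txn=True, pending={}
Op 4: UPDATE c=30 (pending; pending now {c=30})
Op 5: ROLLBACK: discarded pending ['c']; in_txn=False
Op 6: UPDATE d=20 (auto-commit; committed d=20)
Op 7: BEGIN: in_txn=True, pending={}
ROLLBACK at op 5 discards: ['c']

Answer: c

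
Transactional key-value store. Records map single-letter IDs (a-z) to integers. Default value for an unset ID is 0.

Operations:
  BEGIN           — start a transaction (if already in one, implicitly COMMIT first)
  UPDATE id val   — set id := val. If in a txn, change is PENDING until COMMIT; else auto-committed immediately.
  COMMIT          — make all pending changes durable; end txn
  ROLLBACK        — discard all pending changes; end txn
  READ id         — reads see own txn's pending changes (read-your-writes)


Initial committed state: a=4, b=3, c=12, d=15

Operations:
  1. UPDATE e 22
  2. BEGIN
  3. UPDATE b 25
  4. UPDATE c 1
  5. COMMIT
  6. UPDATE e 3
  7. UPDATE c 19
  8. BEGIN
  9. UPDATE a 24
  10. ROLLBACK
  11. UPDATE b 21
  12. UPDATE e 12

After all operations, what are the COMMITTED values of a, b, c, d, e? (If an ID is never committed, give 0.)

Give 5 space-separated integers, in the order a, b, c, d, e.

Initial committed: {a=4, b=3, c=12, d=15}
Op 1: UPDATE e=22 (auto-commit; committed e=22)
Op 2: BEGIN: in_txn=True, pending={}
Op 3: UPDATE b=25 (pending; pending now {b=25})
Op 4: UPDATE c=1 (pending; pending now {b=25, c=1})
Op 5: COMMIT: merged ['b', 'c'] into committed; committed now {a=4, b=25, c=1, d=15, e=22}
Op 6: UPDATE e=3 (auto-commit; committed e=3)
Op 7: UPDATE c=19 (auto-commit; committed c=19)
Op 8: BEGIN: in_txn=True, pending={}
Op 9: UPDATE a=24 (pending; pending now {a=24})
Op 10: ROLLBACK: discarded pending ['a']; in_txn=False
Op 11: UPDATE b=21 (auto-commit; committed b=21)
Op 12: UPDATE e=12 (auto-commit; committed e=12)
Final committed: {a=4, b=21, c=19, d=15, e=12}

Answer: 4 21 19 15 12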